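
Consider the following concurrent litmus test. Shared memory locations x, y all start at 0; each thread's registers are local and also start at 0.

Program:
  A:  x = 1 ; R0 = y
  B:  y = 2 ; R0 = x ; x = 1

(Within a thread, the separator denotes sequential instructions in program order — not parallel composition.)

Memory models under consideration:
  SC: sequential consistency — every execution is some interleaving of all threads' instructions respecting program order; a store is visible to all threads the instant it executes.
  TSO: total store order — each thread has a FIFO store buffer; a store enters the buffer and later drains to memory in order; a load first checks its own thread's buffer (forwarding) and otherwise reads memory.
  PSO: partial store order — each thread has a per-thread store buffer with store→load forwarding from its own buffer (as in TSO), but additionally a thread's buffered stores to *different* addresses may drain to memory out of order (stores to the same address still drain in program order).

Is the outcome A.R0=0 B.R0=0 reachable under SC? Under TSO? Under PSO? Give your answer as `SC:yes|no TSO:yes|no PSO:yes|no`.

outcome vector order: (A.R0,B.R0)
under SC → 0/1; 2/0; 2/1
under TSO → 0/0; 0/1; 2/0; 2/1
under PSO → 0/0; 0/1; 2/0; 2/1
target 0/0 ∈ {TSO,PSO}

SC:no TSO:yes PSO:yes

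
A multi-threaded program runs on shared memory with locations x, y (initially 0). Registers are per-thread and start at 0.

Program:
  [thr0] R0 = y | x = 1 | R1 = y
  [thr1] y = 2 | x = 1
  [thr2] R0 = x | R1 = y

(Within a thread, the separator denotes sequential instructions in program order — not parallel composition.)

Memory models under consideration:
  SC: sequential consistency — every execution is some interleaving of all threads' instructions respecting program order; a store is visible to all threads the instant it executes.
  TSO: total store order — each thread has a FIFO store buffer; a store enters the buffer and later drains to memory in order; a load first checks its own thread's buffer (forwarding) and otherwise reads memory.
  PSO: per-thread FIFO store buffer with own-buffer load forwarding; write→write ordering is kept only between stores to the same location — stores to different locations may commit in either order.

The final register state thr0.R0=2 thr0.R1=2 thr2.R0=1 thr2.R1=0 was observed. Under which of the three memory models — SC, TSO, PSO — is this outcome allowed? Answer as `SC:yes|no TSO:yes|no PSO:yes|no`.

outcome vector order: (thr0.R0,thr0.R1,thr2.R0,thr2.R1)
SC: 11 outcomes — {(0,0,0,0) (0,0,0,2) (0,0,1,0) (0,0,1,2) (0,2,0,0) (0,2,0,2) (0,2,1,0) (0,2,1,2) (2,2,0,0) (2,2,0,2) (2,2,1,2)}
TSO: 11 outcomes — {(0,0,0,0) (0,0,0,2) (0,0,1,0) (0,0,1,2) (0,2,0,0) (0,2,0,2) (0,2,1,0) (0,2,1,2) (2,2,0,0) (2,2,0,2) (2,2,1,2)}
PSO: 12 outcomes — {(0,0,0,0) (0,0,0,2) (0,0,1,0) (0,0,1,2) (0,2,0,0) (0,2,0,2) (0,2,1,0) (0,2,1,2) (2,2,0,0) (2,2,0,2) (2,2,1,0) (2,2,1,2)}
target (2,2,1,0) ∈ {PSO}

SC:no TSO:no PSO:yes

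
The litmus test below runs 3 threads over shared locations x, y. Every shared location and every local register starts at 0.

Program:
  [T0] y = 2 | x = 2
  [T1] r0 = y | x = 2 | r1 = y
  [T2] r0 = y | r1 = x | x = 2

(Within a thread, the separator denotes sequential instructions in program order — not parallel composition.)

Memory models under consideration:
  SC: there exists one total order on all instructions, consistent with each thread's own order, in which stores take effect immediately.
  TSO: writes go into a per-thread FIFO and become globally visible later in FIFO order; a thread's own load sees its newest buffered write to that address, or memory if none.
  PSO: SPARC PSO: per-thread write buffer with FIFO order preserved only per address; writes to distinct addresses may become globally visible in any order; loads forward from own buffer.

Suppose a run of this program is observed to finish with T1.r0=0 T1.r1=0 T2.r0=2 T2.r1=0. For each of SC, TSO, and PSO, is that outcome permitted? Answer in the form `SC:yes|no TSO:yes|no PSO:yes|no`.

outcome vector order: (T1.r0,T1.r1,T2.r0,T2.r1)
SC: 11 outcomes — {<0 0 0 0>; <0 0 0 2>; <0 0 2 2>; <0 2 0 0>; <0 2 0 2>; <0 2 2 0>; <0 2 2 2>; <2 2 0 0>; <2 2 0 2>; <2 2 2 0>; <2 2 2 2>}
TSO: 12 outcomes — {<0 0 0 0>; <0 0 0 2>; <0 0 2 0>; <0 0 2 2>; <0 2 0 0>; <0 2 0 2>; <0 2 2 0>; <0 2 2 2>; <2 2 0 0>; <2 2 0 2>; <2 2 2 0>; <2 2 2 2>}
PSO: 12 outcomes — {<0 0 0 0>; <0 0 0 2>; <0 0 2 0>; <0 0 2 2>; <0 2 0 0>; <0 2 0 2>; <0 2 2 0>; <0 2 2 2>; <2 2 0 0>; <2 2 0 2>; <2 2 2 0>; <2 2 2 2>}
target <0 0 2 0> ∈ {TSO,PSO}

SC:no TSO:yes PSO:yes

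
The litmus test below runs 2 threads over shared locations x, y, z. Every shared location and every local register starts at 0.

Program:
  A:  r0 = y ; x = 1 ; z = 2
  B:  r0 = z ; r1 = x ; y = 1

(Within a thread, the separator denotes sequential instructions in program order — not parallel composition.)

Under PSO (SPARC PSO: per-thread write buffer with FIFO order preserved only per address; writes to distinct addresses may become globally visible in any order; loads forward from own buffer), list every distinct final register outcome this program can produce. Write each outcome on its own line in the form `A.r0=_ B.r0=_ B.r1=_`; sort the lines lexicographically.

A.r0=0 B.r0=0 B.r1=0
A.r0=0 B.r0=0 B.r1=1
A.r0=0 B.r0=2 B.r1=0
A.r0=0 B.r0=2 B.r1=1
A.r0=1 B.r0=0 B.r1=0

outcome vector order: (A.r0,B.r0,B.r1)
|PSO outcomes| = 5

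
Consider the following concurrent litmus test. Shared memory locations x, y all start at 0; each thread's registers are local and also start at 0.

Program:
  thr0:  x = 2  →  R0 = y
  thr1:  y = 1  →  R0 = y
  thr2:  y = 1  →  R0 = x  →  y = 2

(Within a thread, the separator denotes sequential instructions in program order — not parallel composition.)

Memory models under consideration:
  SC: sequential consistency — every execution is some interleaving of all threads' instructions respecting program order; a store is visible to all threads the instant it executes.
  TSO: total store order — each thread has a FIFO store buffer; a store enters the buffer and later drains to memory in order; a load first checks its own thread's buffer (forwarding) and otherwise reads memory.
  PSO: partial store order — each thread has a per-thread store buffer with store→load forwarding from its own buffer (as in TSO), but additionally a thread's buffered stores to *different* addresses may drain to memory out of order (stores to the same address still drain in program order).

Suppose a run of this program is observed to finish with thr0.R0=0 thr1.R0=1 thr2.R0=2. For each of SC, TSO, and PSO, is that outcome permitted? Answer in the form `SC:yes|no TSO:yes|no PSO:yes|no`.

SC:yes TSO:yes PSO:yes

outcome vector order: (thr0.R0,thr1.R0,thr2.R0)
SC (10): <0 1 2>; <0 2 2>; <1 1 0>; <1 1 2>; <1 2 0>; <1 2 2>; <2 1 0>; <2 1 2>; <2 2 0>; <2 2 2>
TSO (12): <0 1 0>; <0 1 2>; <0 2 0>; <0 2 2>; <1 1 0>; <1 1 2>; <1 2 0>; <1 2 2>; <2 1 0>; <2 1 2>; <2 2 0>; <2 2 2>
PSO (12): <0 1 0>; <0 1 2>; <0 2 0>; <0 2 2>; <1 1 0>; <1 1 2>; <1 2 0>; <1 2 2>; <2 1 0>; <2 1 2>; <2 2 0>; <2 2 2>
target <0 1 2> ∈ {SC,TSO,PSO}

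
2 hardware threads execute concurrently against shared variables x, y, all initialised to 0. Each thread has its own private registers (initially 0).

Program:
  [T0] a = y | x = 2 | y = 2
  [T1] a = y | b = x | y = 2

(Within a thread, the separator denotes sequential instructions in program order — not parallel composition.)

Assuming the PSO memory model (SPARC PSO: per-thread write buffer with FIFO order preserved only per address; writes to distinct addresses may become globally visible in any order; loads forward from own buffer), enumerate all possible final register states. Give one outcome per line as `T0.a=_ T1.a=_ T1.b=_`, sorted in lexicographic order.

T0.a=0 T1.a=0 T1.b=0
T0.a=0 T1.a=0 T1.b=2
T0.a=0 T1.a=2 T1.b=0
T0.a=0 T1.a=2 T1.b=2
T0.a=2 T1.a=0 T1.b=0

outcome vector order: (T0.a,T1.a,T1.b)
|PSO outcomes| = 5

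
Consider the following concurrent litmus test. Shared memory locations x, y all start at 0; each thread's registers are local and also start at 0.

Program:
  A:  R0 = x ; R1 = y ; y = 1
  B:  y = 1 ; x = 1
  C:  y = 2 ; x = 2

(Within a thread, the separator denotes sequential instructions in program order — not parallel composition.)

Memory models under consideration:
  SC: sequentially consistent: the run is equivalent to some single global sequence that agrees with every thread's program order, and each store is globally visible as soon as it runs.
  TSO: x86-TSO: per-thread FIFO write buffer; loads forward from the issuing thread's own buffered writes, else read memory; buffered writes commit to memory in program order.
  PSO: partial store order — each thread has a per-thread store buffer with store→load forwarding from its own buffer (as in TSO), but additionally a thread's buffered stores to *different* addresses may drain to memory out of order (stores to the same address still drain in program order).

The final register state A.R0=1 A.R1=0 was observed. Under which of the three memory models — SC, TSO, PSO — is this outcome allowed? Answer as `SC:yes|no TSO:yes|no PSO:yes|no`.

outcome vector order: (A.R0,A.R1)
under SC → <0 0>; <0 1>; <0 2>; <1 1>; <1 2>; <2 1>; <2 2>
under TSO → <0 0>; <0 1>; <0 2>; <1 1>; <1 2>; <2 1>; <2 2>
under PSO → <0 0>; <0 1>; <0 2>; <1 0>; <1 1>; <1 2>; <2 0>; <2 1>; <2 2>
target <1 0> ∈ {PSO}

SC:no TSO:no PSO:yes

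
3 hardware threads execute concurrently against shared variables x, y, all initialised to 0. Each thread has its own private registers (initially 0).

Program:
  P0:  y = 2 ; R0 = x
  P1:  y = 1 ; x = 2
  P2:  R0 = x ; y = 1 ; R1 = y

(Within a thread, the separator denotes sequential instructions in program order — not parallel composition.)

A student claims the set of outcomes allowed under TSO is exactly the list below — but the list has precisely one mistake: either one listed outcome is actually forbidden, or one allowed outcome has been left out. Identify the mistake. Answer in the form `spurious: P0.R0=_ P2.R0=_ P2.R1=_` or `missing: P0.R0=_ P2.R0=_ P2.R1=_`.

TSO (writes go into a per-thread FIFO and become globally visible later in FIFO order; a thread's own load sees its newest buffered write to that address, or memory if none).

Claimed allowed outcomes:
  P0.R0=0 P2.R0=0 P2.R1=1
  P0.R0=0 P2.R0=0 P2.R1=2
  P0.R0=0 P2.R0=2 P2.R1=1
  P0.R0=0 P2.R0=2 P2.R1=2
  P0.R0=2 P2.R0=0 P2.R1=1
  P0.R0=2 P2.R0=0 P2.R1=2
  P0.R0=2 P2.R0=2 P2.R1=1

missing: P0.R0=2 P2.R0=2 P2.R1=2

outcome vector order: (P0.R0,P2.R0,P2.R1)
under TSO → 001; 002; 021; 022; 201; 202; 221; 222
TSO∖claimed = {222}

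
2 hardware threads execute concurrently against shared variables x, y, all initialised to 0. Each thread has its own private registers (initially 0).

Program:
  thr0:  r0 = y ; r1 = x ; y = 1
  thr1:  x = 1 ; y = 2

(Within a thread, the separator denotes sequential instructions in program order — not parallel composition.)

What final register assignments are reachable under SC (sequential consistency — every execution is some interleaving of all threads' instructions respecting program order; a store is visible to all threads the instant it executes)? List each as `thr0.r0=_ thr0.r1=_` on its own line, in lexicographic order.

outcome vector order: (thr0.r0,thr0.r1)
|SC outcomes| = 3

thr0.r0=0 thr0.r1=0
thr0.r0=0 thr0.r1=1
thr0.r0=2 thr0.r1=1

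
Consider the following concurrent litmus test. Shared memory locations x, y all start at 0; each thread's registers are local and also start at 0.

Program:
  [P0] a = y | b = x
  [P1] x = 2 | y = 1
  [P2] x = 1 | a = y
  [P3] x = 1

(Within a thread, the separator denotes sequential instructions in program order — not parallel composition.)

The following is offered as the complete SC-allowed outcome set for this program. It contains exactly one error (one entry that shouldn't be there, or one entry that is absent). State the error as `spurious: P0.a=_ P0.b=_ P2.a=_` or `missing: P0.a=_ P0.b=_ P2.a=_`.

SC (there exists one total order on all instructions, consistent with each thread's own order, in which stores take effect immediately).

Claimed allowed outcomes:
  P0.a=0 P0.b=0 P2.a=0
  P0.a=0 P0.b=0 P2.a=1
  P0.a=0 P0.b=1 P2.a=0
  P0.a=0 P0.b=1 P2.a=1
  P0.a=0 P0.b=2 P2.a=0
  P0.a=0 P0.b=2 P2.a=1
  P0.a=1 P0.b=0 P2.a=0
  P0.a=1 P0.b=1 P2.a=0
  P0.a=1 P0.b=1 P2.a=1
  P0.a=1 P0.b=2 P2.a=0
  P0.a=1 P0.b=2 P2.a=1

outcome vector order: (P0.a,P0.b,P2.a)
SC (10): 000; 001; 010; 011; 020; 021; 110; 111; 120; 121
claimed∖SC = {100}

spurious: P0.a=1 P0.b=0 P2.a=0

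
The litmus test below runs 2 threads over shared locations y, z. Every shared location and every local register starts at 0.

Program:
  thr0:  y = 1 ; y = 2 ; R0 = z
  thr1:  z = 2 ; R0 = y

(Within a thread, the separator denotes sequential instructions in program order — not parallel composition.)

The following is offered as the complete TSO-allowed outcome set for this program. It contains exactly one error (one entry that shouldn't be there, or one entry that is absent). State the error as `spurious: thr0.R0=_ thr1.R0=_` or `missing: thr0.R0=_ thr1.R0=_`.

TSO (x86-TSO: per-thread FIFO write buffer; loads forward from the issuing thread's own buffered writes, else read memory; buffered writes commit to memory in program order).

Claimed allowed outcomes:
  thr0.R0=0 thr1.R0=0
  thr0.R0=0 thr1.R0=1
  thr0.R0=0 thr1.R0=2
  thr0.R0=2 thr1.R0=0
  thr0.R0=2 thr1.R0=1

missing: thr0.R0=2 thr1.R0=2

outcome vector order: (thr0.R0,thr1.R0)
TSO: 6 outcomes — {(0,0); (0,1); (0,2); (2,0); (2,1); (2,2)}
TSO∖claimed = {(2,2)}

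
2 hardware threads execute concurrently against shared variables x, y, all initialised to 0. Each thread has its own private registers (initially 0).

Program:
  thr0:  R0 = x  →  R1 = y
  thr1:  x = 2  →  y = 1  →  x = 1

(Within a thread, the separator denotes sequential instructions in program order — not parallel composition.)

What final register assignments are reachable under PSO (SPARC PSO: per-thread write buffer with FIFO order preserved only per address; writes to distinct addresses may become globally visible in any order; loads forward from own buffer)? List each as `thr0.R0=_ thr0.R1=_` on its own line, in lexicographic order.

outcome vector order: (thr0.R0,thr0.R1)
|PSO outcomes| = 6

thr0.R0=0 thr0.R1=0
thr0.R0=0 thr0.R1=1
thr0.R0=1 thr0.R1=0
thr0.R0=1 thr0.R1=1
thr0.R0=2 thr0.R1=0
thr0.R0=2 thr0.R1=1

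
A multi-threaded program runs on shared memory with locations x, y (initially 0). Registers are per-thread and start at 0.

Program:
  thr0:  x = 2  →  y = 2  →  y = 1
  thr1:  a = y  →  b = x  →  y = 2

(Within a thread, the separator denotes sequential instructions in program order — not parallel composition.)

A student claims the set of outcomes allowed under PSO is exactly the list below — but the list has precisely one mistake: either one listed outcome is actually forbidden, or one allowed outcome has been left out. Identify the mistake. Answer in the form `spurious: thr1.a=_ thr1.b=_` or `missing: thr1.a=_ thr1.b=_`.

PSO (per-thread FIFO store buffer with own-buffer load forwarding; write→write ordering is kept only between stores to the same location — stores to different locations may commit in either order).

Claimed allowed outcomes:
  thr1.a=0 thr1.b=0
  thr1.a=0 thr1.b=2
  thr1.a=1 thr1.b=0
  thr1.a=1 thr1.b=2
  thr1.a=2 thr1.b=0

outcome vector order: (thr1.a,thr1.b)
PSO (6): 00; 02; 10; 12; 20; 22
PSO∖claimed = {22}

missing: thr1.a=2 thr1.b=2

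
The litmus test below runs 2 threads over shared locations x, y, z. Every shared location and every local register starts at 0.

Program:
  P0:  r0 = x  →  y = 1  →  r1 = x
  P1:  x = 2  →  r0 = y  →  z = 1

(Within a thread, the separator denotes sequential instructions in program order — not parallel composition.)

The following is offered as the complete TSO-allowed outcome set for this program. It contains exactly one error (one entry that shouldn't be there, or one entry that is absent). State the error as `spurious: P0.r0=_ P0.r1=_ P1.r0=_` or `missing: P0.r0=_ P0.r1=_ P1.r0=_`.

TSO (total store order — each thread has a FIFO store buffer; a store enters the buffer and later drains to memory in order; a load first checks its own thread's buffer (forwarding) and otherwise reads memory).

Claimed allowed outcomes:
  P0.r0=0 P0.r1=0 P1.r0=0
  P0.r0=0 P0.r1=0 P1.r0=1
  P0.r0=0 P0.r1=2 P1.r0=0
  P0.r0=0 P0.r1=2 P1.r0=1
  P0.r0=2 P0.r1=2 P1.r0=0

outcome vector order: (P0.r0,P0.r1,P1.r0)
[TSO] allowed = {0/0/0, 0/0/1, 0/2/0, 0/2/1, 2/2/0, 2/2/1}
TSO∖claimed = {2/2/1}

missing: P0.r0=2 P0.r1=2 P1.r0=1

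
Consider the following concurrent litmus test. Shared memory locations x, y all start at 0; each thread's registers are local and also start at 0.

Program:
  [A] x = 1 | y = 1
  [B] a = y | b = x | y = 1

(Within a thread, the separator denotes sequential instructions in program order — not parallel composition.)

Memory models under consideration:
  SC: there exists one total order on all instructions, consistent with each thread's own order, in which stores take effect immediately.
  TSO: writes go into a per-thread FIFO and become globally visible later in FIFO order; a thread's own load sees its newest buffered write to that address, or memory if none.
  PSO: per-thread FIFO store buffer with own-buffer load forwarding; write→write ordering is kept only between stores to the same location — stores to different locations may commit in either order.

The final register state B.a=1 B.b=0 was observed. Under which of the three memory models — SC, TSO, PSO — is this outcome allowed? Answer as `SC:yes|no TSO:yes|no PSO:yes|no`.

outcome vector order: (B.a,B.b)
SC (3): <0 0> <0 1> <1 1>
TSO (3): <0 0> <0 1> <1 1>
PSO (4): <0 0> <0 1> <1 0> <1 1>
target <1 0> ∈ {PSO}

SC:no TSO:no PSO:yes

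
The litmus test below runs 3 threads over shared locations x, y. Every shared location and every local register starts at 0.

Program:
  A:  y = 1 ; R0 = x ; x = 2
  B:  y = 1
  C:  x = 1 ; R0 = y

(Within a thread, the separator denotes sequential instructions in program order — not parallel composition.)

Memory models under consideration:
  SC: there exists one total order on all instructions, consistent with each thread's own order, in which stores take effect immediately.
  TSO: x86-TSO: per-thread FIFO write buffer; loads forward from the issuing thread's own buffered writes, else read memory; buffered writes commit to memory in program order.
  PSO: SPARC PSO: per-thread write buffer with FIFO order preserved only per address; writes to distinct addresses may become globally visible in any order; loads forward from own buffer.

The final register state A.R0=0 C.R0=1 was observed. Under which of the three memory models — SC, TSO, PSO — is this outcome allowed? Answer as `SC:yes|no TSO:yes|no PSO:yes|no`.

SC:yes TSO:yes PSO:yes

outcome vector order: (A.R0,C.R0)
under SC → (0,1), (1,0), (1,1)
under TSO → (0,0), (0,1), (1,0), (1,1)
under PSO → (0,0), (0,1), (1,0), (1,1)
target (0,1) ∈ {SC,TSO,PSO}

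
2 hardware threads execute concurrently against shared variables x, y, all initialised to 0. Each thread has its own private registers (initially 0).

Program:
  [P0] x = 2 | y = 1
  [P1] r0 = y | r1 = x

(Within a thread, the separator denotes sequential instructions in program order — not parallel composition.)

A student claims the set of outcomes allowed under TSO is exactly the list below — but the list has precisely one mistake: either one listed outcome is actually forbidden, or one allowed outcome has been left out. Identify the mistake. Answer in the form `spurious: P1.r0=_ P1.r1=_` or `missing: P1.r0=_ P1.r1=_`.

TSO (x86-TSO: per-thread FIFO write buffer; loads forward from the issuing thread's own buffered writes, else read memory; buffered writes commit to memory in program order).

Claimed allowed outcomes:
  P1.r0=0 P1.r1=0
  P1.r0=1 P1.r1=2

missing: P1.r0=0 P1.r1=2

outcome vector order: (P1.r0,P1.r1)
[TSO] allowed = {00 02 12}
TSO∖claimed = {02}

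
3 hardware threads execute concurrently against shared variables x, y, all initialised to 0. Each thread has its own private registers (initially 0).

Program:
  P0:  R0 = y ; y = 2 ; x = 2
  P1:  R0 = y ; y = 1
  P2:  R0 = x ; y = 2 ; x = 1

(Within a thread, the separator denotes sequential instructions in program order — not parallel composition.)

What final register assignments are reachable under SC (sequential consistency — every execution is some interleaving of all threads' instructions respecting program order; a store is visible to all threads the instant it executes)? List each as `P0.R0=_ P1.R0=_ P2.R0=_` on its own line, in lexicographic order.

P0.R0=0 P1.R0=0 P2.R0=0
P0.R0=0 P1.R0=0 P2.R0=2
P0.R0=0 P1.R0=2 P2.R0=0
P0.R0=0 P1.R0=2 P2.R0=2
P0.R0=1 P1.R0=0 P2.R0=0
P0.R0=1 P1.R0=0 P2.R0=2
P0.R0=1 P1.R0=2 P2.R0=0
P0.R0=2 P1.R0=0 P2.R0=0
P0.R0=2 P1.R0=2 P2.R0=0

outcome vector order: (P0.R0,P1.R0,P2.R0)
|SC outcomes| = 9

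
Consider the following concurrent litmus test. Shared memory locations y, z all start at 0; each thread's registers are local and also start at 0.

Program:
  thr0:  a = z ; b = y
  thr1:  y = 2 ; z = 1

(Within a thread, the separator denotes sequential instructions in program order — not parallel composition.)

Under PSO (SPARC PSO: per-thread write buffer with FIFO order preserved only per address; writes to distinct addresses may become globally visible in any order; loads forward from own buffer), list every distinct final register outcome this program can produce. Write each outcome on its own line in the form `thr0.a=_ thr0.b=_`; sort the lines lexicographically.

thr0.a=0 thr0.b=0
thr0.a=0 thr0.b=2
thr0.a=1 thr0.b=0
thr0.a=1 thr0.b=2

outcome vector order: (thr0.a,thr0.b)
|PSO outcomes| = 4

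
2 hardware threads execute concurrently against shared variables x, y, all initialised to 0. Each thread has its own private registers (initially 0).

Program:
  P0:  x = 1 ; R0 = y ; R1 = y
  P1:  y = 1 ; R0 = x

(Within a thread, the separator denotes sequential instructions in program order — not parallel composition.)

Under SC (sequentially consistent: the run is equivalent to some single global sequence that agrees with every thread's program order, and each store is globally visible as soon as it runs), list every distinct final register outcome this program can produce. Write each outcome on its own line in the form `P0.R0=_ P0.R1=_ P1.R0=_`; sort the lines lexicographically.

outcome vector order: (P0.R0,P0.R1,P1.R0)
|SC outcomes| = 4

P0.R0=0 P0.R1=0 P1.R0=1
P0.R0=0 P0.R1=1 P1.R0=1
P0.R0=1 P0.R1=1 P1.R0=0
P0.R0=1 P0.R1=1 P1.R0=1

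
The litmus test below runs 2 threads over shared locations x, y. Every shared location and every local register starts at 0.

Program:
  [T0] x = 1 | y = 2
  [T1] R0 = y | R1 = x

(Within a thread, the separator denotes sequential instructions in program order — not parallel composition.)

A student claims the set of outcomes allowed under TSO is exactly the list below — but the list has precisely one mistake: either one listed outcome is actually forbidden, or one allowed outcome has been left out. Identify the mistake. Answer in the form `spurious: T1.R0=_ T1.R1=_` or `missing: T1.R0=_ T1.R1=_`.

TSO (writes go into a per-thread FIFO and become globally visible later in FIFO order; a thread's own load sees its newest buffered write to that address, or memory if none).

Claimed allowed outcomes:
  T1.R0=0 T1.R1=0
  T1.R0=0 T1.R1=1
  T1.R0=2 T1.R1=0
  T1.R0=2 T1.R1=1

outcome vector order: (T1.R0,T1.R1)
[TSO] allowed = {00, 01, 21}
claimed∖TSO = {20}

spurious: T1.R0=2 T1.R1=0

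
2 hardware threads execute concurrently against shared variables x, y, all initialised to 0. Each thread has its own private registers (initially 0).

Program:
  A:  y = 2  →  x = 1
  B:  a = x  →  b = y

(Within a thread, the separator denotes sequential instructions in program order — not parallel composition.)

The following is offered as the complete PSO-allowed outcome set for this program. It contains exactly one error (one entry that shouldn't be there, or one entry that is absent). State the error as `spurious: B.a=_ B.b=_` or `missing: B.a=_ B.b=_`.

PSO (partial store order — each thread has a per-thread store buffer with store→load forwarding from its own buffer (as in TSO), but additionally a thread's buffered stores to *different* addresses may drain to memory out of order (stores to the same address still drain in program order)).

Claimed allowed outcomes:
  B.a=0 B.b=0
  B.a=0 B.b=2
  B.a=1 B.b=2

outcome vector order: (B.a,B.b)
[PSO] allowed = {<0 0>, <0 2>, <1 0>, <1 2>}
PSO∖claimed = {<1 0>}

missing: B.a=1 B.b=0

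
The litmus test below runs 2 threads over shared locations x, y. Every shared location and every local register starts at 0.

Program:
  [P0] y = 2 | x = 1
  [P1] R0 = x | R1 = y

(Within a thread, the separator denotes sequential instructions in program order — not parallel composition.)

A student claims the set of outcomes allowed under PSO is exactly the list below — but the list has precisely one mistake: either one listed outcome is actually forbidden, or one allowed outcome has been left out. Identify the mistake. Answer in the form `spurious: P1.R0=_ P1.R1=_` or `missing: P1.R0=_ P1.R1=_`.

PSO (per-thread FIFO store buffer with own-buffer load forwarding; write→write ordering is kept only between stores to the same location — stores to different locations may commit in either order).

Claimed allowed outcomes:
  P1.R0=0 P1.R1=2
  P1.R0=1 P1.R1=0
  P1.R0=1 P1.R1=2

missing: P1.R0=0 P1.R1=0

outcome vector order: (P1.R0,P1.R1)
[PSO] allowed = {<0 0>; <0 2>; <1 0>; <1 2>}
PSO∖claimed = {<0 0>}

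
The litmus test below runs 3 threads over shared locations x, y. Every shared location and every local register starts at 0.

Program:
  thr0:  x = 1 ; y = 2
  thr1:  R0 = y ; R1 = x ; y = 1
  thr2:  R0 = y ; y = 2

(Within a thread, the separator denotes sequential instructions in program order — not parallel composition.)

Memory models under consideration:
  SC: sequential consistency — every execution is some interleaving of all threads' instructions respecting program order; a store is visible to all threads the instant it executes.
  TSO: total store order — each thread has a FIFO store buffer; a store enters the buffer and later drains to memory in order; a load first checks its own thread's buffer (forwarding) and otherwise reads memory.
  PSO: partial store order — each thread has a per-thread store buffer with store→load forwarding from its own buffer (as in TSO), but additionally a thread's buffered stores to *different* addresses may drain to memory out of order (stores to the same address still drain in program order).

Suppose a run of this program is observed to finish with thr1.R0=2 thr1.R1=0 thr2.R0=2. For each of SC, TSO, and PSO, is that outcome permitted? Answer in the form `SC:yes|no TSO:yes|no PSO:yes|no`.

SC:no TSO:no PSO:yes

outcome vector order: (thr1.R0,thr1.R1,thr2.R0)
under SC → 000; 001; 002; 010; 011; 012; 200; 210; 211; 212
under TSO → 000; 001; 002; 010; 011; 012; 200; 210; 211; 212
under PSO → 000; 001; 002; 010; 011; 012; 200; 201; 202; 210; 211; 212
target 202 ∈ {PSO}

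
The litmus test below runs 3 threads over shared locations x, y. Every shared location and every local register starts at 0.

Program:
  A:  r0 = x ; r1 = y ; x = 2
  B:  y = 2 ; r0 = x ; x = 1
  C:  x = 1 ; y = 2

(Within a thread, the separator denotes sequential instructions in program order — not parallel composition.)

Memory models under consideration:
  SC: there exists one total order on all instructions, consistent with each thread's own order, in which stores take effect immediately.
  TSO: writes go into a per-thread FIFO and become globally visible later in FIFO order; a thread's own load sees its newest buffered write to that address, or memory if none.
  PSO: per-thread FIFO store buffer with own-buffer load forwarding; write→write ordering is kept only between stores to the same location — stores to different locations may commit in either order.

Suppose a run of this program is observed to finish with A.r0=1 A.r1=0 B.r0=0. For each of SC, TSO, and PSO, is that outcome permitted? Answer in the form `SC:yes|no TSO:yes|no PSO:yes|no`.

outcome vector order: (A.r0,A.r1,B.r0)
under SC → 000, 001, 002, 020, 021, 022, 101, 102, 120, 121, 122
under TSO → 000, 001, 002, 020, 021, 022, 100, 101, 102, 120, 121, 122
under PSO → 000, 001, 002, 020, 021, 022, 100, 101, 102, 120, 121, 122
target 100 ∈ {TSO,PSO}

SC:no TSO:yes PSO:yes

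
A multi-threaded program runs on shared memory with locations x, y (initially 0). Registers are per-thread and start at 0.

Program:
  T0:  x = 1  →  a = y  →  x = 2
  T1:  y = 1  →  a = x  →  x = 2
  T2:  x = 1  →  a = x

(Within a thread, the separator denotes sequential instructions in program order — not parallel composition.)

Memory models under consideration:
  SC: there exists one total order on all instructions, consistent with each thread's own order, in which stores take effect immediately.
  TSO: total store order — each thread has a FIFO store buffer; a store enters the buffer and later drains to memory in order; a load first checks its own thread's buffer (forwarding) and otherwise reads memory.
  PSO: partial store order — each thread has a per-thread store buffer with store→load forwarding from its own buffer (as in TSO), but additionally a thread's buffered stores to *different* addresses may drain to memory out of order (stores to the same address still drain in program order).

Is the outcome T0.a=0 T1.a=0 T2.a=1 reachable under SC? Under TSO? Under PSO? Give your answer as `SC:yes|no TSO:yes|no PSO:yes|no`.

outcome vector order: (T0.a,T1.a,T2.a)
under SC → <0 1 1>, <0 1 2>, <0 2 1>, <0 2 2>, <1 0 1>, <1 0 2>, <1 1 1>, <1 1 2>, <1 2 1>, <1 2 2>
under TSO → <0 0 1>, <0 0 2>, <0 1 1>, <0 1 2>, <0 2 1>, <0 2 2>, <1 0 1>, <1 0 2>, <1 1 1>, <1 1 2>, <1 2 1>, <1 2 2>
under PSO → <0 0 1>, <0 0 2>, <0 1 1>, <0 1 2>, <0 2 1>, <0 2 2>, <1 0 1>, <1 0 2>, <1 1 1>, <1 1 2>, <1 2 1>, <1 2 2>
target <0 0 1> ∈ {TSO,PSO}

SC:no TSO:yes PSO:yes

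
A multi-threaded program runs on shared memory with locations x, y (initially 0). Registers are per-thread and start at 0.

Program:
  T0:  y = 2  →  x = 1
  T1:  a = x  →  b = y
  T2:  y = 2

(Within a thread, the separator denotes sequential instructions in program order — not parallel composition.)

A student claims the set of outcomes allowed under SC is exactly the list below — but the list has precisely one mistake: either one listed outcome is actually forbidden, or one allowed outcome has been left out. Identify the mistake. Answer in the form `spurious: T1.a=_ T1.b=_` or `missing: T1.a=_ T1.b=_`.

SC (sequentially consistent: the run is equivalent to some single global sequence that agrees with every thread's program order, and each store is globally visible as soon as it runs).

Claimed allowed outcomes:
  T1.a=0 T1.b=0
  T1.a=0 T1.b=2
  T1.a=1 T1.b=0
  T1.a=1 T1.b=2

spurious: T1.a=1 T1.b=0

outcome vector order: (T1.a,T1.b)
under SC → 0/0, 0/2, 1/2
claimed∖SC = {1/0}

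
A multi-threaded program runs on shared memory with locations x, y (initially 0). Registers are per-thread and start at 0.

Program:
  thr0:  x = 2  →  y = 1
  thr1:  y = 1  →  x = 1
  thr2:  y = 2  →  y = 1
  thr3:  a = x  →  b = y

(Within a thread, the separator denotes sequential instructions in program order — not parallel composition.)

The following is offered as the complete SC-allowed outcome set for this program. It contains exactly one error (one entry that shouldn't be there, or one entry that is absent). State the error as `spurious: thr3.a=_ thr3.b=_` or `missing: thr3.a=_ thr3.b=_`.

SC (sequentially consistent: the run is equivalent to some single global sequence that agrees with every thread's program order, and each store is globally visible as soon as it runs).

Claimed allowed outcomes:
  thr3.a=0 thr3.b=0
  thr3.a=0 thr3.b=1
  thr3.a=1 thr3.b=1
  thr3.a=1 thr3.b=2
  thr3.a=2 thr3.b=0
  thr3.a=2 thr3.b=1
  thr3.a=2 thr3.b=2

missing: thr3.a=0 thr3.b=2

outcome vector order: (thr3.a,thr3.b)
SC: 8 outcomes — {0/0; 0/1; 0/2; 1/1; 1/2; 2/0; 2/1; 2/2}
SC∖claimed = {0/2}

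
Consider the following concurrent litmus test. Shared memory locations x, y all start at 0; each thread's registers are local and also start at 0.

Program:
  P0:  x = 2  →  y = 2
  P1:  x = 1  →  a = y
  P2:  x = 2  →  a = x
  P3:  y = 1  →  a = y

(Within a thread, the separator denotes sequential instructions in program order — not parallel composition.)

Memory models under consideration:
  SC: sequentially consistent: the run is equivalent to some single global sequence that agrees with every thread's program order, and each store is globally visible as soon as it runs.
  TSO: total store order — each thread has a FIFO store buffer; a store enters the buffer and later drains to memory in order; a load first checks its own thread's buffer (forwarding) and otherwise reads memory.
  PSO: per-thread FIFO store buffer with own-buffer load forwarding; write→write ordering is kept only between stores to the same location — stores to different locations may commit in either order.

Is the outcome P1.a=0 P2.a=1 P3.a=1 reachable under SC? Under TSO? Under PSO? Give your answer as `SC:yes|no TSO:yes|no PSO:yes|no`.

outcome vector order: (P1.a,P2.a,P3.a)
SC (12): 0/1/1 0/1/2 0/2/1 0/2/2 1/1/1 1/1/2 1/2/1 1/2/2 2/1/1 2/1/2 2/2/1 2/2/2
TSO (12): 0/1/1 0/1/2 0/2/1 0/2/2 1/1/1 1/1/2 1/2/1 1/2/2 2/1/1 2/1/2 2/2/1 2/2/2
PSO (12): 0/1/1 0/1/2 0/2/1 0/2/2 1/1/1 1/1/2 1/2/1 1/2/2 2/1/1 2/1/2 2/2/1 2/2/2
target 0/1/1 ∈ {SC,TSO,PSO}

SC:yes TSO:yes PSO:yes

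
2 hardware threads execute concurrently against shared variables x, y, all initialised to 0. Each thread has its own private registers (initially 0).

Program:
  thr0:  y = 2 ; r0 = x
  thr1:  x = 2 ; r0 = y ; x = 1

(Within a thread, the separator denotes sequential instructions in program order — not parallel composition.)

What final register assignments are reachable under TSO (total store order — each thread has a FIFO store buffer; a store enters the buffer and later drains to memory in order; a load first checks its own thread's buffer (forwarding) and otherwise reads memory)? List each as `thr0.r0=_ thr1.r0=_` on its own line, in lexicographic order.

thr0.r0=0 thr1.r0=0
thr0.r0=0 thr1.r0=2
thr0.r0=1 thr1.r0=0
thr0.r0=1 thr1.r0=2
thr0.r0=2 thr1.r0=0
thr0.r0=2 thr1.r0=2

outcome vector order: (thr0.r0,thr1.r0)
|TSO outcomes| = 6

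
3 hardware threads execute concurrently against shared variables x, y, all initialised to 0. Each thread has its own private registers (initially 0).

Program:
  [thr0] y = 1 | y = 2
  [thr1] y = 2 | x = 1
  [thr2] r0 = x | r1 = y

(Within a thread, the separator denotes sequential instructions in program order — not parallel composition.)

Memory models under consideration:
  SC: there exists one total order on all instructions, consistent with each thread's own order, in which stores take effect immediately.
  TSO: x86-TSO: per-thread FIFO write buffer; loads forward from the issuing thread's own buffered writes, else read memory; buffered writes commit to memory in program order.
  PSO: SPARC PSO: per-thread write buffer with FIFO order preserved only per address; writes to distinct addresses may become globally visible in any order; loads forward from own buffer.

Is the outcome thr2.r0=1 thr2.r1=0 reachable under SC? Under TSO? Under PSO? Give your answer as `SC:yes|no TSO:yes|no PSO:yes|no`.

SC:no TSO:no PSO:yes

outcome vector order: (thr2.r0,thr2.r1)
SC (5): 00; 01; 02; 11; 12
TSO (5): 00; 01; 02; 11; 12
PSO (6): 00; 01; 02; 10; 11; 12
target 10 ∈ {PSO}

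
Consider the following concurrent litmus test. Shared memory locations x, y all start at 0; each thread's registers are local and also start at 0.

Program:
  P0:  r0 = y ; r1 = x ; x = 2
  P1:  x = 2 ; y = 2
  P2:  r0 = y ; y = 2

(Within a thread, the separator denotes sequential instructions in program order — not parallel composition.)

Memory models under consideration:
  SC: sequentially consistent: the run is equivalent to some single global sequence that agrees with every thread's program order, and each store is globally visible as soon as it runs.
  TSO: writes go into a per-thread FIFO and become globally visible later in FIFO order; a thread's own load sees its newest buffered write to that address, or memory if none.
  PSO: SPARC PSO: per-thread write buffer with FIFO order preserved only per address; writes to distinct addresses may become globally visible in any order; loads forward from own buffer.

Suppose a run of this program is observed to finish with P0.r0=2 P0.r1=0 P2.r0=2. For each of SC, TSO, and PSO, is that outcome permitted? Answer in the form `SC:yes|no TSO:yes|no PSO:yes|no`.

SC:no TSO:no PSO:yes

outcome vector order: (P0.r0,P0.r1,P2.r0)
SC: 7 outcomes — {0/0/0; 0/0/2; 0/2/0; 0/2/2; 2/0/0; 2/2/0; 2/2/2}
TSO: 7 outcomes — {0/0/0; 0/0/2; 0/2/0; 0/2/2; 2/0/0; 2/2/0; 2/2/2}
PSO: 8 outcomes — {0/0/0; 0/0/2; 0/2/0; 0/2/2; 2/0/0; 2/0/2; 2/2/0; 2/2/2}
target 2/0/2 ∈ {PSO}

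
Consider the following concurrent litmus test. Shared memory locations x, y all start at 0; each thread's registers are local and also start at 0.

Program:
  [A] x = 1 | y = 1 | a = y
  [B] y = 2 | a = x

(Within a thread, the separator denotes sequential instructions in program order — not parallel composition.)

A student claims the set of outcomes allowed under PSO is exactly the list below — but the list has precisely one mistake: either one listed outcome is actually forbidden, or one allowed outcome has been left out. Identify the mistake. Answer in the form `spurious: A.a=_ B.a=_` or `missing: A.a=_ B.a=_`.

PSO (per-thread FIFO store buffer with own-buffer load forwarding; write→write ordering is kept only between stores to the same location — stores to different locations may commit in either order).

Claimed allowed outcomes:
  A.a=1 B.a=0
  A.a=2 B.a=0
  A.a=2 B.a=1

outcome vector order: (A.a,B.a)
under PSO → <1 0>, <1 1>, <2 0>, <2 1>
PSO∖claimed = {<1 1>}

missing: A.a=1 B.a=1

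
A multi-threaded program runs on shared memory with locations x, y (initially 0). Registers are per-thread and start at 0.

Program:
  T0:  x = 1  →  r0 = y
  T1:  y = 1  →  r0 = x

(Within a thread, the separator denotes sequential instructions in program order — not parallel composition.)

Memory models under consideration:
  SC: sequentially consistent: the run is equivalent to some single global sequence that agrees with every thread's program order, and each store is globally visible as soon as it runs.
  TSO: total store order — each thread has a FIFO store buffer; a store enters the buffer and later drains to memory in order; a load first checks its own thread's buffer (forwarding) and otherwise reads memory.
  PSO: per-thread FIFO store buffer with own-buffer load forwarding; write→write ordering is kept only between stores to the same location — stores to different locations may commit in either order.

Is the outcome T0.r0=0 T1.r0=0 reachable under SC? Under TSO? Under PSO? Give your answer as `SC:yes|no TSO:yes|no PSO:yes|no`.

SC:no TSO:yes PSO:yes

outcome vector order: (T0.r0,T1.r0)
SC (3): <0 1> <1 0> <1 1>
TSO (4): <0 0> <0 1> <1 0> <1 1>
PSO (4): <0 0> <0 1> <1 0> <1 1>
target <0 0> ∈ {TSO,PSO}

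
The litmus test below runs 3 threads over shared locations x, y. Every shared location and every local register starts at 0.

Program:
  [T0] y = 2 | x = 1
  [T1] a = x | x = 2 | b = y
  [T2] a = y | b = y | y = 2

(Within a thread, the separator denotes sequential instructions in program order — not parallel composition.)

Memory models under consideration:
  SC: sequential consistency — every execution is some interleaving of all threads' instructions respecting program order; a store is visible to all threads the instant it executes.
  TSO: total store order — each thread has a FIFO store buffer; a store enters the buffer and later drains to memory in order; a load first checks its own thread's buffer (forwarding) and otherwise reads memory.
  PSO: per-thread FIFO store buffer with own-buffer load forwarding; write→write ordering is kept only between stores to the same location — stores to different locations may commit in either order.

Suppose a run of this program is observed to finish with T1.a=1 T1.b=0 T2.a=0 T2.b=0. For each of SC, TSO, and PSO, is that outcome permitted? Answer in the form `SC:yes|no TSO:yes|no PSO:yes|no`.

outcome vector order: (T1.a,T1.b,T2.a,T2.b)
SC: 9 outcomes — {<0 0 0 0>; <0 0 0 2>; <0 0 2 2>; <0 2 0 0>; <0 2 0 2>; <0 2 2 2>; <1 2 0 0>; <1 2 0 2>; <1 2 2 2>}
TSO: 9 outcomes — {<0 0 0 0>; <0 0 0 2>; <0 0 2 2>; <0 2 0 0>; <0 2 0 2>; <0 2 2 2>; <1 2 0 0>; <1 2 0 2>; <1 2 2 2>}
PSO: 12 outcomes — {<0 0 0 0>; <0 0 0 2>; <0 0 2 2>; <0 2 0 0>; <0 2 0 2>; <0 2 2 2>; <1 0 0 0>; <1 0 0 2>; <1 0 2 2>; <1 2 0 0>; <1 2 0 2>; <1 2 2 2>}
target <1 0 0 0> ∈ {PSO}

SC:no TSO:no PSO:yes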